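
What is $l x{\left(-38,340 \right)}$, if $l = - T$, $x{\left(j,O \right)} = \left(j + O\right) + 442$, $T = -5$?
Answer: $3720$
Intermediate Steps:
$x{\left(j,O \right)} = 442 + O + j$ ($x{\left(j,O \right)} = \left(O + j\right) + 442 = 442 + O + j$)
$l = 5$ ($l = \left(-1\right) \left(-5\right) = 5$)
$l x{\left(-38,340 \right)} = 5 \left(442 + 340 - 38\right) = 5 \cdot 744 = 3720$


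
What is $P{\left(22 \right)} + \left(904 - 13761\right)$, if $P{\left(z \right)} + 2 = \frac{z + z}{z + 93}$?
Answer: $- \frac{1478741}{115} \approx -12859.0$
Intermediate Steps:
$P{\left(z \right)} = -2 + \frac{2 z}{93 + z}$ ($P{\left(z \right)} = -2 + \frac{z + z}{z + 93} = -2 + \frac{2 z}{93 + z}$)
$P{\left(22 \right)} + \left(904 - 13761\right) = - \frac{186}{93 + 22} + \left(904 - 13761\right) = - \frac{186}{115} - 12857 = - \frac{1478741}{115}$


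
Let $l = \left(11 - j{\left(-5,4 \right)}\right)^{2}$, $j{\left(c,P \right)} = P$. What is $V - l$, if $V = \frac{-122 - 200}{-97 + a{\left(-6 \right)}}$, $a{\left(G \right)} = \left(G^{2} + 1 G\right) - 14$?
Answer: $- \frac{3647}{81} \approx -45.025$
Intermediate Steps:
$a{\left(G \right)} = -14 + G + G^{2}$ ($a{\left(G \right)} = \left(G^{2} + G\right) - 14 = \left(G + G^{2}\right) - 14 = -14 + G + G^{2}$)
$V = \frac{322}{81}$ ($V = \frac{-122 - 200}{-97 - \left(20 - 36\right)} = - \frac{322}{-97 - -16} = - \frac{322}{-97 + 16} = - \frac{322}{-81} = \left(-322\right) \left(- \frac{1}{81}\right) = \frac{322}{81} \approx 3.9753$)
$l = 49$ ($l = \left(11 - 4\right)^{2} = 7^{2} = 49$)
$V - l = \frac{322}{81} - 49 = - \frac{3647}{81}$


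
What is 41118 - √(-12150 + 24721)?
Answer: 41118 - √12571 ≈ 41006.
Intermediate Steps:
41118 - √(-12150 + 24721) = 41118 - √12571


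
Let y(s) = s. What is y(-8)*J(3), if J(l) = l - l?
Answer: 0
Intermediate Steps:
J(l) = 0
y(-8)*J(3) = -8*0 = 0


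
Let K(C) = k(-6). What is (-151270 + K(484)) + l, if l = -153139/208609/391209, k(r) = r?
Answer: -1763655963261385/11658531183 ≈ -1.5128e+5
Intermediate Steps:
K(C) = -6
l = -21877/11658531183 (l = -153139*1/208609*(1/391209) = -153139/208609*1/391209 = -21877/11658531183 ≈ -1.8765e-6)
(-151270 + K(484)) + l = (-151270 - 6) - 21877/11658531183 = -151276 - 21877/11658531183 = -1763655963261385/11658531183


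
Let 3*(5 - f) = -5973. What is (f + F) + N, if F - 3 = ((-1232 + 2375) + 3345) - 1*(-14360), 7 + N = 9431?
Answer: 30271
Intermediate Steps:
N = 9424 (N = -7 + 9431 = 9424)
f = 1996 (f = 5 - ⅓*(-5973) = 5 + 1991 = 1996)
F = 18851 (F = 3 + (((-1232 + 2375) + 3345) - 1*(-14360)) = 3 + ((1143 + 3345) + 14360) = 3 + (4488 + 14360) = 3 + 18848 = 18851)
(f + F) + N = (1996 + 18851) + 9424 = 20847 + 9424 = 30271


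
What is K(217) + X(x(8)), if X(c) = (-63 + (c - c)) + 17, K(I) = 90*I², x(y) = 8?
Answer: 4237964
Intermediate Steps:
X(c) = -46 (X(c) = (-63 + 0) + 17 = -63 + 17 = -46)
K(217) + X(x(8)) = 90*217² - 46 = 90*47089 - 46 = 4238010 - 46 = 4237964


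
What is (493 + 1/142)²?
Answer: 4900980049/20164 ≈ 2.4306e+5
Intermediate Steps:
(493 + 1/142)² = (70007/142)² = 4900980049/20164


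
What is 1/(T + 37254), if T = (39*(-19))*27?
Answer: 1/17247 ≈ 5.7981e-5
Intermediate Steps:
T = -20007 (T = -741*27 = -20007)
1/(T + 37254) = 1/(-20007 + 37254) = 1/17247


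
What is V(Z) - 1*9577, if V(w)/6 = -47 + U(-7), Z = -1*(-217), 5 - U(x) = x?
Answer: -9787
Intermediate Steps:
U(x) = 5 - x
Z = 217
V(w) = -210 (V(w) = 6*(-47 + (5 - 1*(-7))) = 6*(-47 + (5 + 7)) = 6*(-47 + 12) = 6*(-35) = -210)
V(Z) - 1*9577 = -210 - 1*9577 = -210 - 9577 = -9787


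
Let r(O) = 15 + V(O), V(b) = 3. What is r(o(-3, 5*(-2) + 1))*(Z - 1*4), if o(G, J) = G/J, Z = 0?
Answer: -72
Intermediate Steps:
r(O) = 18 (r(O) = 15 + 3 = 18)
r(o(-3, 5*(-2) + 1))*(Z - 1*4) = 18*(0 - 1*4) = 18*(0 - 4) = 18*(-4) = -72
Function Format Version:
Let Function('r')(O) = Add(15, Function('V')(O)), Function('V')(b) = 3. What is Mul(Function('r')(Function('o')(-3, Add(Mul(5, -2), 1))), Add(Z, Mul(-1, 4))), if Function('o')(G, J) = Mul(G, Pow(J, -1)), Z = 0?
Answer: -72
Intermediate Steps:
Function('r')(O) = 18 (Function('r')(O) = Add(15, 3) = 18)
Mul(Function('r')(Function('o')(-3, Add(Mul(5, -2), 1))), Add(Z, Mul(-1, 4))) = Mul(18, Add(0, Mul(-1, 4))) = Mul(18, Add(0, -4)) = Mul(18, -4) = -72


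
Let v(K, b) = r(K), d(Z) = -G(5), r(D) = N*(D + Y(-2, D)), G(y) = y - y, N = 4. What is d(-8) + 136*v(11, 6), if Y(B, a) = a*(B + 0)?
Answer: -5984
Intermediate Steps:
G(y) = 0
Y(B, a) = B*a (Y(B, a) = a*B = B*a)
r(D) = -4*D (r(D) = 4*(D - 2*D) = 4*(-D) = -4*D)
d(Z) = 0 (d(Z) = -1*0 = 0)
v(K, b) = -4*K
d(-8) + 136*v(11, 6) = 0 + 136*(-4*11) = 0 + 136*(-44) = 0 - 5984 = -5984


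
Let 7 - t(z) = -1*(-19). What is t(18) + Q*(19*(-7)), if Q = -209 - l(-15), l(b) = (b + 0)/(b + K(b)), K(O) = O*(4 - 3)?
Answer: 55703/2 ≈ 27852.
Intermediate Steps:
K(O) = O (K(O) = O*1 = O)
t(z) = -12 (t(z) = 7 - (-1)*(-19) = 7 - 1*19 = 7 - 19 = -12)
l(b) = ½ (l(b) = (b + 0)/(b + b) = b/((2*b)) = b*(1/(2*b)) = ½)
Q = -419/2 (Q = -209 - 1*½ = -209 - ½ = -419/2 ≈ -209.50)
t(18) + Q*(19*(-7)) = -12 - 7961*(-7)/2 = -12 - 419/2*(-133) = -12 + 55727/2 = 55703/2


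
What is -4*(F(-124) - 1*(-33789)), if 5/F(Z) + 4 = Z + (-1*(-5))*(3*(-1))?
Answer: -19327288/143 ≈ -1.3516e+5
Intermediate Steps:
F(Z) = 5/(-19 + Z) (F(Z) = 5/(-4 + (Z + (-1*(-5))*(3*(-1)))) = 5/(-4 + (Z + 5*(-3))) = 5/(-4 + (Z - 15)) = 5/(-4 + (-15 + Z)) = 5/(-19 + Z))
-4*(F(-124) - 1*(-33789)) = -4*(5/(-19 - 124) - 1*(-33789)) = -4*(5/(-143) + 33789) = -4*(5*(-1/143) + 33789) = -4*(-5/143 + 33789) = -4*4831822/143 = -19327288/143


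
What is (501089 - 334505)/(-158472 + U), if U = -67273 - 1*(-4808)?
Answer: -166584/220937 ≈ -0.75399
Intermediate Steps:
U = -62465 (U = -67273 + 4808 = -62465)
(501089 - 334505)/(-158472 + U) = (501089 - 334505)/(-158472 - 62465) = 166584/(-220937) = 166584*(-1/220937) = -166584/220937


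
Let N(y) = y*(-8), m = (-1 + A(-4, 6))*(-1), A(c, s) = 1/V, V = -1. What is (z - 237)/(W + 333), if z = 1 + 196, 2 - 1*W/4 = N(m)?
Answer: -8/81 ≈ -0.098765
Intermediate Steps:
A(c, s) = -1 (A(c, s) = 1/(-1) = -1)
m = 2 (m = (-1 - 1)*(-1) = -2*(-1) = 2)
N(y) = -8*y
W = 72 (W = 8 - (-32)*2 = 8 - 4*(-16) = 8 + 64 = 72)
z = 197
(z - 237)/(W + 333) = (197 - 237)/(72 + 333) = -40/405 = -40*1/405 = -8/81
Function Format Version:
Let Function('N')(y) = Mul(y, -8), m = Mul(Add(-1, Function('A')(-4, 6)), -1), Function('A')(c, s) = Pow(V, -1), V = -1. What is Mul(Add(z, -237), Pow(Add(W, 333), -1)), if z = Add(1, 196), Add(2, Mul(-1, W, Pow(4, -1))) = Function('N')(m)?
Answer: Rational(-8, 81) ≈ -0.098765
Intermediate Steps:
Function('A')(c, s) = -1 (Function('A')(c, s) = Pow(-1, -1) = -1)
m = 2 (m = Mul(Add(-1, -1), -1) = Mul(-2, -1) = 2)
Function('N')(y) = Mul(-8, y)
W = 72 (W = Add(8, Mul(-4, Mul(-8, 2))) = Add(8, Mul(-4, -16)) = Add(8, 64) = 72)
z = 197
Mul(Add(z, -237), Pow(Add(W, 333), -1)) = Mul(Add(197, -237), Pow(Add(72, 333), -1)) = Mul(-40, Pow(405, -1)) = Mul(-40, Rational(1, 405)) = Rational(-8, 81)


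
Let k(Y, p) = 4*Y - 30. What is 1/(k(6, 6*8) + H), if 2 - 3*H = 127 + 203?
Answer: -3/346 ≈ -0.0086705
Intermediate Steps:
H = -328/3 (H = ⅔ - (127 + 203)/3 = ⅔ - ⅓*330 = ⅔ - 110 = -328/3 ≈ -109.33)
k(Y, p) = -30 + 4*Y
1/(k(6, 6*8) + H) = 1/((-30 + 4*6) - 328/3) = 1/((-30 + 24) - 328/3) = 1/(-6 - 328/3) = 1/(-346/3) = -3/346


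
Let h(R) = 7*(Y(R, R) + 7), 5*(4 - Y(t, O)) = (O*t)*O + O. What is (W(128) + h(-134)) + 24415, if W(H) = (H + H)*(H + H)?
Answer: 17293806/5 ≈ 3.4588e+6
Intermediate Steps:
Y(t, O) = 4 - O/5 - t*O²/5 (Y(t, O) = 4 - ((O*t)*O + O)/5 = 4 - (t*O² + O)/5 = 4 - (O + t*O²)/5 = 4 + (-O/5 - t*O²/5) = 4 - O/5 - t*O²/5)
W(H) = 4*H² (W(H) = (2*H)*(2*H) = 4*H²)
h(R) = 77 - 7*R/5 - 7*R³/5 (h(R) = 7*((4 - R/5 - R*R²/5) + 7) = 7*((4 - R/5 - R³/5) + 7) = 7*(11 - R/5 - R³/5) = 77 - 7*R/5 - 7*R³/5)
(W(128) + h(-134)) + 24415 = (4*128² + (77 - 7/5*(-134) - 7/5*(-134)³)) + 24415 = (4*16384 + (77 + 938/5 - 7/5*(-2406104))) + 24415 = (65536 + (77 + 938/5 + 16842728/5)) + 24415 = (65536 + 16844051/5) + 24415 = 17171731/5 + 24415 = 17293806/5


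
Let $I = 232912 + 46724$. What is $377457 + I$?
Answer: $657093$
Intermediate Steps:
$I = 279636$
$377457 + I = 377457 + 279636 = 657093$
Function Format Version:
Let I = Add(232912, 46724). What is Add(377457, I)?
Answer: 657093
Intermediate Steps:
I = 279636
Add(377457, I) = Add(377457, 279636) = 657093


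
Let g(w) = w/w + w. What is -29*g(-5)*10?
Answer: 1160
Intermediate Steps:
g(w) = 1 + w
-29*g(-5)*10 = -29*(1 - 5)*10 = -29*(-4)*10 = 116*10 = 1160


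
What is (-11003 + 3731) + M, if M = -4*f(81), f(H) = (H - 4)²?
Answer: -30988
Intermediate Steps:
f(H) = (-4 + H)²
M = -23716 (M = -4*(-4 + 81)² = -4*77² = -4*5929 = -23716)
(-11003 + 3731) + M = (-11003 + 3731) - 23716 = -7272 - 23716 = -30988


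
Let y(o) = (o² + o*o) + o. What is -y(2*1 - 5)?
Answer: -15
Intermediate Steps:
y(o) = o + 2*o² (y(o) = (o² + o²) + o = 2*o² + o = o + 2*o²)
-y(2*1 - 5) = -(2*1 - 5)*(1 + 2*(2*1 - 5)) = -(2 - 5)*(1 + 2*(2 - 5)) = -(-3)*(1 + 2*(-3)) = -(-3)*(1 - 6) = -(-3)*(-5) = -1*15 = -15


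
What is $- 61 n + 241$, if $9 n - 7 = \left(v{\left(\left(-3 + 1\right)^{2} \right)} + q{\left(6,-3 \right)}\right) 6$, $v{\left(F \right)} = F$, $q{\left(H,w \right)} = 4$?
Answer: $- \frac{1186}{9} \approx -131.78$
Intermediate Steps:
$n = \frac{55}{9}$ ($n = \frac{7}{9} + \frac{\left(\left(-3 + 1\right)^{2} + 4\right) 6}{9} = \frac{7}{9} + \frac{\left(\left(-2\right)^{2} + 4\right) 6}{9} = \frac{7}{9} + \frac{\left(4 + 4\right) 6}{9} = \frac{7}{9} + \frac{8 \cdot 6}{9} = \frac{7}{9} + \frac{1}{9} \cdot 48 = \frac{7}{9} + \frac{16}{3} = \frac{55}{9} \approx 6.1111$)
$- 61 n + 241 = \left(-61\right) \frac{55}{9} + 241 = - \frac{3355}{9} + 241 = - \frac{1186}{9}$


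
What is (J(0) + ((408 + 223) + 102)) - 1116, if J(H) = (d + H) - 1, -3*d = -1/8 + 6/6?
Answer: -9223/24 ≈ -384.29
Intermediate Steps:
d = -7/24 (d = -(-1/8 + 6/6)/3 = -(-1*⅛ + 6*(⅙))/3 = -(-⅛ + 1)/3 = -⅓*7/8 = -7/24 ≈ -0.29167)
J(H) = -31/24 + H (J(H) = (-7/24 + H) - 1 = -31/24 + H)
(J(0) + ((408 + 223) + 102)) - 1116 = ((-31/24 + 0) + ((408 + 223) + 102)) - 1116 = (-31/24 + (631 + 102)) - 1116 = (-31/24 + 733) - 1116 = 17561/24 - 1116 = -9223/24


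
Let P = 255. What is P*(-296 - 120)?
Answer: -106080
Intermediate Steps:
P*(-296 - 120) = 255*(-296 - 120) = 255*(-416) = -106080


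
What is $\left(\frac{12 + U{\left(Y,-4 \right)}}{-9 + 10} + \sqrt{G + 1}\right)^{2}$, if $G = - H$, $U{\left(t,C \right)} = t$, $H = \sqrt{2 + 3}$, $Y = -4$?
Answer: $\left(8 + \sqrt{1 - \sqrt{5}}\right)^{2} \approx 62.764 + 17.789 i$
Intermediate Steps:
$H = \sqrt{5} \approx 2.2361$
$G = - \sqrt{5} \approx -2.2361$
$\left(\frac{12 + U{\left(Y,-4 \right)}}{-9 + 10} + \sqrt{G + 1}\right)^{2} = \left(\frac{12 - 4}{-9 + 10} + \sqrt{- \sqrt{5} + 1}\right)^{2} = \left(\frac{8}{1} + \sqrt{1 - \sqrt{5}}\right)^{2} = \left(8 \cdot 1 + \sqrt{1 - \sqrt{5}}\right)^{2} = \left(8 + \sqrt{1 - \sqrt{5}}\right)^{2}$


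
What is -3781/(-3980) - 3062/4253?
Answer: 19567/85060 ≈ 0.23004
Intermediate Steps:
-3781/(-3980) - 3062/4253 = -3781*(-1/3980) - 3062*1/4253 = 19/20 - 3062/4253 = 19567/85060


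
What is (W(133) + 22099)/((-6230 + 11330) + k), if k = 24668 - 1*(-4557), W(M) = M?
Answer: 22232/34325 ≈ 0.64769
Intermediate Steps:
k = 29225 (k = 24668 + 4557 = 29225)
(W(133) + 22099)/((-6230 + 11330) + k) = (133 + 22099)/((-6230 + 11330) + 29225) = 22232/(5100 + 29225) = 22232/34325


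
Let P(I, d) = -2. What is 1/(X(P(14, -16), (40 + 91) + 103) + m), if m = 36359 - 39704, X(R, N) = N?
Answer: -1/3111 ≈ -0.00032144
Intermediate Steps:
m = -3345
1/(X(P(14, -16), (40 + 91) + 103) + m) = 1/(((40 + 91) + 103) - 3345) = 1/((131 + 103) - 3345) = 1/(234 - 3345) = 1/(-3111) = -1/3111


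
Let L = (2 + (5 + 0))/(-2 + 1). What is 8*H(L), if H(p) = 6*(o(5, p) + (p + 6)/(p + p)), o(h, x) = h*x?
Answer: -11736/7 ≈ -1676.6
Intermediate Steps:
L = -7 (L = (2 + 5)/(-1) = 7*(-1) = -7)
H(p) = 30*p + 3*(6 + p)/p (H(p) = 6*(5*p + (p + 6)/(p + p)) = 6*(5*p + (6 + p)/((2*p))) = 6*(5*p + (6 + p)*(1/(2*p))) = 6*(5*p + (6 + p)/(2*p)) = 30*p + 3*(6 + p)/p)
8*H(L) = 8*(3 + 18/(-7) + 30*(-7)) = 8*(3 + 18*(-⅐) - 210) = 8*(3 - 18/7 - 210) = 8*(-1467/7) = -11736/7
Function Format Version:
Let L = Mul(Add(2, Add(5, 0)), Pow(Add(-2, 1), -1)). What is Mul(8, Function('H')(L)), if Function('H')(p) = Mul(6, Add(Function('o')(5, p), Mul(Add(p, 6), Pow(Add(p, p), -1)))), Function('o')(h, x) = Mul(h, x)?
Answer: Rational(-11736, 7) ≈ -1676.6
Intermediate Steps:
L = -7 (L = Mul(Add(2, 5), Pow(-1, -1)) = Mul(7, -1) = -7)
Function('H')(p) = Add(Mul(30, p), Mul(3, Pow(p, -1), Add(6, p))) (Function('H')(p) = Mul(6, Add(Mul(5, p), Mul(Add(p, 6), Pow(Add(p, p), -1)))) = Mul(6, Add(Mul(5, p), Mul(Add(6, p), Pow(Mul(2, p), -1)))) = Mul(6, Add(Mul(5, p), Mul(Add(6, p), Mul(Rational(1, 2), Pow(p, -1))))) = Mul(6, Add(Mul(5, p), Mul(Rational(1, 2), Pow(p, -1), Add(6, p)))) = Add(Mul(30, p), Mul(3, Pow(p, -1), Add(6, p))))
Mul(8, Function('H')(L)) = Mul(8, Add(3, Mul(18, Pow(-7, -1)), Mul(30, -7))) = Mul(8, Add(3, Mul(18, Rational(-1, 7)), -210)) = Mul(8, Add(3, Rational(-18, 7), -210)) = Mul(8, Rational(-1467, 7)) = Rational(-11736, 7)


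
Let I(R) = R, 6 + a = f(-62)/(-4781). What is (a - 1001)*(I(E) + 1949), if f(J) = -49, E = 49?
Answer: -1374172452/683 ≈ -2.0120e+6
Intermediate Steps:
a = -4091/683 (a = -6 - 49/(-4781) = -6 - 49*(-1/4781) = -6 + 7/683 = -4091/683 ≈ -5.9898)
(a - 1001)*(I(E) + 1949) = (-4091/683 - 1001)*(49 + 1949) = -687774/683*1998 = -1374172452/683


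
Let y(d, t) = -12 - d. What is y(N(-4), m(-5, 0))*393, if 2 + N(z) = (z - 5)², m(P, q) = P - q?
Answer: -35763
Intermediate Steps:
N(z) = -2 + (-5 + z)² (N(z) = -2 + (z - 5)² = -2 + (-5 + z)²)
y(N(-4), m(-5, 0))*393 = (-12 - (-2 + (-5 - 4)²))*393 = (-12 - (-2 + (-9)²))*393 = (-12 - (-2 + 81))*393 = (-12 - 1*79)*393 = (-12 - 79)*393 = -91*393 = -35763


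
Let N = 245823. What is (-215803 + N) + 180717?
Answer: 210737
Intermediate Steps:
(-215803 + N) + 180717 = (-215803 + 245823) + 180717 = 30020 + 180717 = 210737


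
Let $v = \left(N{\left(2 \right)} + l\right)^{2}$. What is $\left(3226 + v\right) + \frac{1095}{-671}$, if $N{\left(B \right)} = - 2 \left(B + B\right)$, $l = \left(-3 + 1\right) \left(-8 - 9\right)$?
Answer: $\frac{2617147}{671} \approx 3900.4$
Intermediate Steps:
$l = 34$ ($l = \left(-2\right) \left(-17\right) = 34$)
$N{\left(B \right)} = - 4 B$ ($N{\left(B \right)} = - 2 \cdot 2 B = - 4 B$)
$v = 676$ ($v = \left(\left(-4\right) 2 + 34\right)^{2} = \left(-8 + 34\right)^{2} = 26^{2} = 676$)
$\left(3226 + v\right) + \frac{1095}{-671} = \left(3226 + 676\right) + \frac{1095}{-671} = 3902 + 1095 \left(- \frac{1}{671}\right) = 3902 - \frac{1095}{671} = \frac{2617147}{671}$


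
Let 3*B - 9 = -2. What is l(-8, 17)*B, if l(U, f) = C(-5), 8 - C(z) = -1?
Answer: 21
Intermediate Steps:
B = 7/3 (B = 3 + (1/3)*(-2) = 3 - 2/3 = 7/3 ≈ 2.3333)
C(z) = 9 (C(z) = 8 - 1*(-1) = 8 + 1 = 9)
l(U, f) = 9
l(-8, 17)*B = 9*(7/3) = 21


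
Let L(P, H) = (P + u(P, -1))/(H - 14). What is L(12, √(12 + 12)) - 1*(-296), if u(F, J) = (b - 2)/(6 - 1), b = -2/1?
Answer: 63444/215 - 28*√6/215 ≈ 294.77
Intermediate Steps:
b = -2 (b = -2*1 = -2)
u(F, J) = -⅘ (u(F, J) = (-2 - 2)/(6 - 1) = -4/5 = -4*⅕ = -⅘)
L(P, H) = (-⅘ + P)/(-14 + H) (L(P, H) = (P - ⅘)/(H - 14) = (-⅘ + P)/(-14 + H))
L(12, √(12 + 12)) - 1*(-296) = (-⅘ + 12)/(-14 + √(12 + 12)) - 1*(-296) = (56/5)/(-14 + √24) + 296 = (56/5)/(-14 + 2*√6) + 296 = 56/(5*(-14 + 2*√6)) + 296 = 296 + 56/(5*(-14 + 2*√6))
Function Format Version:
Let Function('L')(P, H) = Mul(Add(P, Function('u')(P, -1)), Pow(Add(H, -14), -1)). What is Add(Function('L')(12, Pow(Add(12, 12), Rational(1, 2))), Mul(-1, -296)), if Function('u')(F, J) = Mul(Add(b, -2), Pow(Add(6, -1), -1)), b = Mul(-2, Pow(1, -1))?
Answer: Add(Rational(63444, 215), Mul(Rational(-28, 215), Pow(6, Rational(1, 2)))) ≈ 294.77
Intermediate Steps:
b = -2 (b = Mul(-2, 1) = -2)
Function('u')(F, J) = Rational(-4, 5) (Function('u')(F, J) = Mul(Add(-2, -2), Pow(Add(6, -1), -1)) = Mul(-4, Pow(5, -1)) = Mul(-4, Rational(1, 5)) = Rational(-4, 5))
Function('L')(P, H) = Mul(Pow(Add(-14, H), -1), Add(Rational(-4, 5), P)) (Function('L')(P, H) = Mul(Add(P, Rational(-4, 5)), Pow(Add(H, -14), -1)) = Mul(Add(Rational(-4, 5), P), Pow(Add(-14, H), -1)) = Mul(Pow(Add(-14, H), -1), Add(Rational(-4, 5), P)))
Add(Function('L')(12, Pow(Add(12, 12), Rational(1, 2))), Mul(-1, -296)) = Add(Mul(Pow(Add(-14, Pow(Add(12, 12), Rational(1, 2))), -1), Add(Rational(-4, 5), 12)), Mul(-1, -296)) = Add(Mul(Pow(Add(-14, Pow(24, Rational(1, 2))), -1), Rational(56, 5)), 296) = Add(Mul(Pow(Add(-14, Mul(2, Pow(6, Rational(1, 2)))), -1), Rational(56, 5)), 296) = Add(Mul(Rational(56, 5), Pow(Add(-14, Mul(2, Pow(6, Rational(1, 2)))), -1)), 296) = Add(296, Mul(Rational(56, 5), Pow(Add(-14, Mul(2, Pow(6, Rational(1, 2)))), -1)))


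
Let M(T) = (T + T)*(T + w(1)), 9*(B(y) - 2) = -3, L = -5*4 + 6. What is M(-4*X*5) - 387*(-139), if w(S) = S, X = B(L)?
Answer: 503537/9 ≈ 55949.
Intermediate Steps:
L = -14 (L = -20 + 6 = -14)
B(y) = 5/3 (B(y) = 2 + (1/9)*(-3) = 2 - 1/3 = 5/3)
X = 5/3 ≈ 1.6667
M(T) = 2*T*(1 + T) (M(T) = (T + T)*(T + 1) = (2*T)*(1 + T) = 2*T*(1 + T))
M(-4*X*5) - 387*(-139) = 2*(-4*5/3*5)*(1 - 4*5/3*5) - 387*(-139) = 2*(-20/3*5)*(1 - 20/3*5) + 53793 = 2*(-100/3)*(1 - 100/3) + 53793 = 2*(-100/3)*(-97/3) + 53793 = 19400/9 + 53793 = 503537/9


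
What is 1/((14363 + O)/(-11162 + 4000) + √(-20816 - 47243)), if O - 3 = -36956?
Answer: 40447395/872886315124 - 12823561*I*√68059/872886315124 ≈ 4.6338e-5 - 0.0038326*I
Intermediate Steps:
O = -36953 (O = 3 - 36956 = -36953)
1/((14363 + O)/(-11162 + 4000) + √(-20816 - 47243)) = 1/((14363 - 36953)/(-11162 + 4000) + √(-20816 - 47243)) = 1/(-22590/(-7162) + √(-68059)) = 1/(-22590*(-1/7162) + I*√68059) = 1/(11295/3581 + I*√68059)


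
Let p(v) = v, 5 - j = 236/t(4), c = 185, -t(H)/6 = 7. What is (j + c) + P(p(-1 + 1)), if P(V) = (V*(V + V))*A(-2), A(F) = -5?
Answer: 4108/21 ≈ 195.62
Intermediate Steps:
t(H) = -42 (t(H) = -6*7 = -42)
j = 223/21 (j = 5 - 236/(-42) = 5 - 236*(-1)/42 = 5 - 1*(-118/21) = 5 + 118/21 = 223/21 ≈ 10.619)
P(V) = -10*V**2 (P(V) = (V*(V + V))*(-5) = (V*(2*V))*(-5) = (2*V**2)*(-5) = -10*V**2)
(j + c) + P(p(-1 + 1)) = (223/21 + 185) - 10*(-1 + 1)**2 = 4108/21 - 10*0**2 = 4108/21 - 10*0 = 4108/21 + 0 = 4108/21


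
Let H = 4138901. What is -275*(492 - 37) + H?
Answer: 4013776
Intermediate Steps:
-275*(492 - 37) + H = -275*(492 - 37) + 4138901 = -275*455 + 4138901 = -125125 + 4138901 = 4013776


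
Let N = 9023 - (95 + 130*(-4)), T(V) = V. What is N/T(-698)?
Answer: -4724/349 ≈ -13.536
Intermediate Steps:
N = 9448 (N = 9023 - (95 - 520) = 9023 - 1*(-425) = 9023 + 425 = 9448)
N/T(-698) = 9448/(-698) = 9448*(-1/698) = -4724/349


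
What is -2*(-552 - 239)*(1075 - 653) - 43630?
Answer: 623974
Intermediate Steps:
-2*(-552 - 239)*(1075 - 653) - 43630 = -(-1582)*422 - 43630 = -2*(-333802) - 43630 = 667604 - 43630 = 623974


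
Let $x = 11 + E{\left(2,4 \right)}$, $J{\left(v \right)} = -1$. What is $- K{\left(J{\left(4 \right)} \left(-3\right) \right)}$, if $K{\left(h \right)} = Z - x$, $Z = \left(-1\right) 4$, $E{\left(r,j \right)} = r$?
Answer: $17$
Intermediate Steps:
$x = 13$ ($x = 11 + 2 = 13$)
$Z = -4$
$K{\left(h \right)} = -17$ ($K{\left(h \right)} = -4 - 13 = -17$)
$- K{\left(J{\left(4 \right)} \left(-3\right) \right)} = \left(-1\right) \left(-17\right) = 17$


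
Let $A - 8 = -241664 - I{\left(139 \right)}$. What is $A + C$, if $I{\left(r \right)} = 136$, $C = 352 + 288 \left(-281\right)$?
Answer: $-322368$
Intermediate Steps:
$C = -80576$ ($C = 352 - 80928 = -80576$)
$A = -241792$ ($A = 8 - 241800 = -241792$)
$A + C = -241792 - 80576 = -322368$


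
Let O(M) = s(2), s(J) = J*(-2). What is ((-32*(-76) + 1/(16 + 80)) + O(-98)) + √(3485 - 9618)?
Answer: 233089/96 + I*√6133 ≈ 2428.0 + 78.313*I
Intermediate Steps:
s(J) = -2*J
O(M) = -4 (O(M) = -2*2 = -4)
((-32*(-76) + 1/(16 + 80)) + O(-98)) + √(3485 - 9618) = ((-32*(-76) + 1/(16 + 80)) - 4) + √(3485 - 9618) = ((2432 + 1/96) - 4) + √(-6133) = ((2432 + 1/96) - 4) + I*√6133 = (233473/96 - 4) + I*√6133 = 233089/96 + I*√6133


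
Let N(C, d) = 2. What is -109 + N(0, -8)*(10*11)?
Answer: 111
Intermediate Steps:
-109 + N(0, -8)*(10*11) = -109 + 2*(10*11) = -109 + 2*110 = -109 + 220 = 111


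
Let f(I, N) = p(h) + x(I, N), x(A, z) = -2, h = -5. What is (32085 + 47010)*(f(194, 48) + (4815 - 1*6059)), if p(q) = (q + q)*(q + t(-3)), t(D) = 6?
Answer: -99343320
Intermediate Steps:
p(q) = 2*q*(6 + q) (p(q) = (q + q)*(q + 6) = (2*q)*(6 + q) = 2*q*(6 + q))
f(I, N) = -12 (f(I, N) = 2*(-5)*(6 - 5) - 2 = 2*(-5)*1 - 2 = -10 - 2 = -12)
(32085 + 47010)*(f(194, 48) + (4815 - 1*6059)) = (32085 + 47010)*(-12 + (4815 - 1*6059)) = 79095*(-12 + (4815 - 6059)) = 79095*(-12 - 1244) = 79095*(-1256) = -99343320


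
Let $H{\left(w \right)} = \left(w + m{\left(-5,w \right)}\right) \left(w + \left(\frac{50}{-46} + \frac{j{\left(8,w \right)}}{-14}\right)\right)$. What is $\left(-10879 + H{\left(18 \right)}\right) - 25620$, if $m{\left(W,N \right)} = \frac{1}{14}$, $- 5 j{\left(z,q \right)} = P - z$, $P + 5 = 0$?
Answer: $- \frac{35472779}{980} \approx -36197.0$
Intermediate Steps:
$P = -5$ ($P = -5 + 0 = -5$)
$j{\left(z,q \right)} = 1 + \frac{z}{5}$ ($j{\left(z,q \right)} = - \frac{-5 - z}{5} = 1 + \frac{z}{5}$)
$m{\left(W,N \right)} = \frac{1}{14}$
$H{\left(w \right)} = \left(- \frac{2049}{1610} + w\right) \left(\frac{1}{14} + w\right)$ ($H{\left(w \right)} = \left(w + \frac{1}{14}\right) \left(w + \left(\frac{50}{-46} + \frac{1 + \frac{1}{5} \cdot 8}{-14}\right)\right) = \left(\frac{1}{14} + w\right) \left(w + \left(50 \left(- \frac{1}{46}\right) + \left(1 + \frac{8}{5}\right) \left(- \frac{1}{14}\right)\right)\right) = \left(\frac{1}{14} + w\right) \left(w + \left(- \frac{25}{23} + \frac{13}{5} \left(- \frac{1}{14}\right)\right)\right) = \left(\frac{1}{14} + w\right) \left(w - \frac{2049}{1610}\right) = \left(\frac{1}{14} + w\right) \left(- \frac{2049}{1610} + w\right) = \left(- \frac{2049}{1610} + w\right) \left(\frac{1}{14} + w\right)$)
$\left(-10879 + H{\left(18 \right)}\right) - 25620 = \left(-10879 - \left(\frac{21279}{980} - 324\right)\right) - 25620 = \left(-10879 - - \frac{296241}{980}\right) - 25620 = \left(-10879 + \frac{296241}{980}\right) - 25620 = - \frac{10365179}{980} - 25620 = - \frac{35472779}{980}$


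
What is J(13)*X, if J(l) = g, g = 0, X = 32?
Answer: 0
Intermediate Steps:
J(l) = 0
J(13)*X = 0*32 = 0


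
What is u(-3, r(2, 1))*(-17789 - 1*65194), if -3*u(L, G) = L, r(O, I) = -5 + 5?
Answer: -82983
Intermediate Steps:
r(O, I) = 0
u(L, G) = -L/3
u(-3, r(2, 1))*(-17789 - 1*65194) = (-1/3*(-3))*(-17789 - 1*65194) = 1*(-17789 - 65194) = 1*(-82983) = -82983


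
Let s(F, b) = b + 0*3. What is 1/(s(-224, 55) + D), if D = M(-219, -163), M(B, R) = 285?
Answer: 1/340 ≈ 0.0029412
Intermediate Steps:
D = 285
s(F, b) = b (s(F, b) = b + 0 = b)
1/(s(-224, 55) + D) = 1/(55 + 285) = 1/340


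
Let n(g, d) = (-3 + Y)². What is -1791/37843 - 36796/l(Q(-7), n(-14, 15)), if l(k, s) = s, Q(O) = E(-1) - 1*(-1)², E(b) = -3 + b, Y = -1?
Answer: -348124921/151372 ≈ -2299.8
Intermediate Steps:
n(g, d) = 16 (n(g, d) = (-3 - 1)² = (-4)² = 16)
Q(O) = -5 (Q(O) = (-3 - 1) - 1*(-1)² = -4 - 1*1 = -4 - 1 = -5)
-1791/37843 - 36796/l(Q(-7), n(-14, 15)) = -1791/37843 - 36796/16 = -1791*1/37843 - 36796*1/16 = -1791/37843 - 9199/4 = -348124921/151372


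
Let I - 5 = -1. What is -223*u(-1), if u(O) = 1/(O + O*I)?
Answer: 223/5 ≈ 44.600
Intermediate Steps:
I = 4 (I = 5 - 1 = 4)
u(O) = 1/(5*O) (u(O) = 1/(O + O*4) = 1/(O + 4*O) = 1/(5*O))
-223*u(-1) = -223/(5*(-1)) = -223*(-1)/5 = -223*(-1/5) = 223/5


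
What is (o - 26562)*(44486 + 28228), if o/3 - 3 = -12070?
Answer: -4563748782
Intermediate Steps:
o = -36201 (o = 9 + 3*(-12070) = 9 - 36210 = -36201)
(o - 26562)*(44486 + 28228) = (-36201 - 26562)*(44486 + 28228) = -62763*72714 = -4563748782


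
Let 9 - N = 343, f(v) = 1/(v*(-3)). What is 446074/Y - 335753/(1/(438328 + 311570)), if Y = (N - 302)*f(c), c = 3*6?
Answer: -13344364661949/53 ≈ -2.5178e+11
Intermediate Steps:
c = 18
f(v) = -1/(3*v) (f(v) = 1/(-3*v) = -1/(3*v))
N = -334 (N = 9 - 1*343 = 9 - 343 = -334)
Y = 106/9 (Y = (-334 - 302)*(-⅓/18) = -(-212)/18 = -636*(-1/54) = 106/9 ≈ 11.778)
446074/Y - 335753/(1/(438328 + 311570)) = 446074/(106/9) - 335753/(1/(438328 + 311570)) = 446074*(9/106) - 335753/(1/749898) = 2007333/53 - 335753/1/749898 = 2007333/53 - 335753*749898 = 2007333/53 - 251780503194 = -13344364661949/53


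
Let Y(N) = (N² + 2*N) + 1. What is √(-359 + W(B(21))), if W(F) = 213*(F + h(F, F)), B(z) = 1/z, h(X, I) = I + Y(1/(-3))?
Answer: 5*I*√4305/21 ≈ 15.622*I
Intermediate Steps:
Y(N) = 1 + N² + 2*N
h(X, I) = 4/9 + I (h(X, I) = I + (1 + (1/(-3))² + 2/(-3)) = I + (1 + (-⅓)² + 2*(-⅓)) = I + (1 + ⅑ - ⅔) = I + 4/9 = 4/9 + I)
W(F) = 284/3 + 426*F (W(F) = 213*(F + (4/9 + F)) = 213*(4/9 + 2*F) = 284/3 + 426*F)
√(-359 + W(B(21))) = √(-359 + (284/3 + 426/21)) = √(-359 + (284/3 + 426*(1/21))) = √(-359 + (284/3 + 142/7)) = √(-359 + 2414/21) = √(-5125/21) = 5*I*√4305/21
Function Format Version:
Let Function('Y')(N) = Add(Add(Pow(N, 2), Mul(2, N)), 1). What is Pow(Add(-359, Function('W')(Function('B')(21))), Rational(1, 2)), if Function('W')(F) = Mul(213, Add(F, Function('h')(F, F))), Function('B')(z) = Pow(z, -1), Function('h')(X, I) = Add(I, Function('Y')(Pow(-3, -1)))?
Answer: Mul(Rational(5, 21), I, Pow(4305, Rational(1, 2))) ≈ Mul(15.622, I)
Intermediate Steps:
Function('Y')(N) = Add(1, Pow(N, 2), Mul(2, N))
Function('h')(X, I) = Add(Rational(4, 9), I) (Function('h')(X, I) = Add(I, Add(1, Pow(Pow(-3, -1), 2), Mul(2, Pow(-3, -1)))) = Add(I, Add(1, Pow(Rational(-1, 3), 2), Mul(2, Rational(-1, 3)))) = Add(I, Add(1, Rational(1, 9), Rational(-2, 3))) = Add(I, Rational(4, 9)) = Add(Rational(4, 9), I))
Function('W')(F) = Add(Rational(284, 3), Mul(426, F)) (Function('W')(F) = Mul(213, Add(F, Add(Rational(4, 9), F))) = Mul(213, Add(Rational(4, 9), Mul(2, F))) = Add(Rational(284, 3), Mul(426, F)))
Pow(Add(-359, Function('W')(Function('B')(21))), Rational(1, 2)) = Pow(Add(-359, Add(Rational(284, 3), Mul(426, Pow(21, -1)))), Rational(1, 2)) = Pow(Add(-359, Add(Rational(284, 3), Mul(426, Rational(1, 21)))), Rational(1, 2)) = Pow(Add(-359, Add(Rational(284, 3), Rational(142, 7))), Rational(1, 2)) = Pow(Add(-359, Rational(2414, 21)), Rational(1, 2)) = Pow(Rational(-5125, 21), Rational(1, 2)) = Mul(Rational(5, 21), I, Pow(4305, Rational(1, 2)))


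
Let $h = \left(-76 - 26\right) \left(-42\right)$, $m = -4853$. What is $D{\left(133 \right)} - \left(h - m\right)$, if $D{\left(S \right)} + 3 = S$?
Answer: $-9007$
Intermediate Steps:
$h = 4284$ ($h = \left(-102\right) \left(-42\right) = 4284$)
$D{\left(S \right)} = -3 + S$
$D{\left(133 \right)} - \left(h - m\right) = \left(-3 + 133\right) - 9137 = 130 - 9137 = -9007$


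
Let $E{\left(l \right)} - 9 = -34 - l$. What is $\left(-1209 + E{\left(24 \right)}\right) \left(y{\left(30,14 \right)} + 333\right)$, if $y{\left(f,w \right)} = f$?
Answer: $-456654$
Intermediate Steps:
$E{\left(l \right)} = -25 - l$ ($E{\left(l \right)} = 9 - \left(34 + l\right) = -25 - l$)
$\left(-1209 + E{\left(24 \right)}\right) \left(y{\left(30,14 \right)} + 333\right) = \left(-1209 - 49\right) \left(30 + 333\right) = \left(-1209 - 49\right) 363 = \left(-1258\right) 363 = -456654$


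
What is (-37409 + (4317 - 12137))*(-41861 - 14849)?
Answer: 2564936590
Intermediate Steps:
(-37409 + (4317 - 12137))*(-41861 - 14849) = (-37409 - 7820)*(-56710) = -45229*(-56710) = 2564936590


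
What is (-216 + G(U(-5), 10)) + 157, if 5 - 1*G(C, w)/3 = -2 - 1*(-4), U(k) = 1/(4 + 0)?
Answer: -50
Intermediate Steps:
U(k) = 1/4
G(C, w) = 9 (G(C, w) = 15 - 3*(-2 - 1*(-4)) = 15 - 3*(-2 + 4) = 15 - 3*2 = 15 - 6 = 9)
(-216 + G(U(-5), 10)) + 157 = (-216 + 9) + 157 = -207 + 157 = -50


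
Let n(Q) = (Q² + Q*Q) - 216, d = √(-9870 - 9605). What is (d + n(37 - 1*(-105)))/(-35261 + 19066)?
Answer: -40112/16195 - I*√779/3239 ≈ -2.4768 - 0.008617*I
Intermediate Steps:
d = 5*I*√779 (d = √(-19475) = 5*I*√779 ≈ 139.55*I)
n(Q) = -216 + 2*Q² (n(Q) = (Q² + Q²) - 216 = 2*Q² - 216 = -216 + 2*Q²)
(d + n(37 - 1*(-105)))/(-35261 + 19066) = (5*I*√779 + (-216 + 2*(37 - 1*(-105))²))/(-35261 + 19066) = (5*I*√779 + (-216 + 2*(37 + 105)²))/(-16195) = (5*I*√779 + (-216 + 2*142²))*(-1/16195) = (5*I*√779 + (-216 + 2*20164))*(-1/16195) = (5*I*√779 + (-216 + 40328))*(-1/16195) = (5*I*√779 + 40112)*(-1/16195) = (40112 + 5*I*√779)*(-1/16195) = -40112/16195 - I*√779/3239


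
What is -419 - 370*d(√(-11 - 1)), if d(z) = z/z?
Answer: -789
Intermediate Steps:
d(z) = 1
-419 - 370*d(√(-11 - 1)) = -419 - 370*1 = -419 - 370 = -789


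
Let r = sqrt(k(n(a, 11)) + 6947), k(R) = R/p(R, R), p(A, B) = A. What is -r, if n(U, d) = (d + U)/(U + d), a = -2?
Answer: -6*sqrt(193) ≈ -83.355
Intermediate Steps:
n(U, d) = 1 (n(U, d) = (U + d)/(U + d) = 1)
k(R) = 1 (k(R) = R/R = 1)
r = 6*sqrt(193) (r = sqrt(1 + 6947) = sqrt(6948) = 6*sqrt(193) ≈ 83.355)
-r = -6*sqrt(193)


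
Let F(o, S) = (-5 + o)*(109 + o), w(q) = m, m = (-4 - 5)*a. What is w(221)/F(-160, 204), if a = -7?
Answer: 7/935 ≈ 0.0074866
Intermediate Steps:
m = 63 (m = (-4 - 5)*(-7) = -9*(-7) = 63)
w(q) = 63
w(221)/F(-160, 204) = 63/(-545 + (-160)² + 104*(-160)) = 63/(-545 + 25600 - 16640) = 63/8415 = 63*(1/8415) = 7/935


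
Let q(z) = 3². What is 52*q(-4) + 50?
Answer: 518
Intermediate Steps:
q(z) = 9
52*q(-4) + 50 = 52*9 + 50 = 468 + 50 = 518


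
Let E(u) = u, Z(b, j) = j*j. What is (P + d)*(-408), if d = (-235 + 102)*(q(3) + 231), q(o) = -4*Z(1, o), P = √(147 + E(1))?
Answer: 10581480 - 816*√37 ≈ 1.0577e+7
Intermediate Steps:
Z(b, j) = j²
P = 2*√37 (P = √(147 + 1) = √148 = 2*√37 ≈ 12.166)
q(o) = -4*o²
d = -25935 (d = (-235 + 102)*(-4*3² + 231) = -133*(-4*9 + 231) = -133*(-36 + 231) = -133*195 = -25935)
(P + d)*(-408) = (2*√37 - 25935)*(-408) = (-25935 + 2*√37)*(-408) = 10581480 - 816*√37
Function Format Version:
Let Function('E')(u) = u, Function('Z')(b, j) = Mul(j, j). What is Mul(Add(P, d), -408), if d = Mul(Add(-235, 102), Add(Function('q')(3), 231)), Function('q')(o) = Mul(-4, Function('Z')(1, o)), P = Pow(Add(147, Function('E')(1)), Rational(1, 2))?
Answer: Add(10581480, Mul(-816, Pow(37, Rational(1, 2)))) ≈ 1.0577e+7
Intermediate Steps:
Function('Z')(b, j) = Pow(j, 2)
P = Mul(2, Pow(37, Rational(1, 2))) (P = Pow(Add(147, 1), Rational(1, 2)) = Pow(148, Rational(1, 2)) = Mul(2, Pow(37, Rational(1, 2))) ≈ 12.166)
Function('q')(o) = Mul(-4, Pow(o, 2))
d = -25935 (d = Mul(Add(-235, 102), Add(Mul(-4, Pow(3, 2)), 231)) = Mul(-133, Add(Mul(-4, 9), 231)) = Mul(-133, Add(-36, 231)) = Mul(-133, 195) = -25935)
Mul(Add(P, d), -408) = Mul(Add(Mul(2, Pow(37, Rational(1, 2))), -25935), -408) = Mul(Add(-25935, Mul(2, Pow(37, Rational(1, 2)))), -408) = Add(10581480, Mul(-816, Pow(37, Rational(1, 2))))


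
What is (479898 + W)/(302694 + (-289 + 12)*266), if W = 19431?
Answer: 499329/229012 ≈ 2.1804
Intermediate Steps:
(479898 + W)/(302694 + (-289 + 12)*266) = (479898 + 19431)/(302694 + (-289 + 12)*266) = 499329/(302694 - 277*266) = 499329/(302694 - 73682) = 499329/229012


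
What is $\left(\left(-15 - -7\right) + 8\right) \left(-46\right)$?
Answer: $0$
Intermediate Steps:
$\left(\left(-15 - -7\right) + 8\right) \left(-46\right) = \left(\left(-15 + 7\right) + 8\right) \left(-46\right) = \left(-8 + 8\right) \left(-46\right) = 0 \left(-46\right) = 0$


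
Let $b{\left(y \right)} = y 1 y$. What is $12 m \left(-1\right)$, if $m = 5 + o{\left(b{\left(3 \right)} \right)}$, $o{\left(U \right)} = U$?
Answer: $-168$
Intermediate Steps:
$b{\left(y \right)} = y^{2}$ ($b{\left(y \right)} = y y = y^{2}$)
$m = 14$ ($m = 5 + 3^{2} = 5 + 9 = 14$)
$12 m \left(-1\right) = 12 \cdot 14 \left(-1\right) = 168 \left(-1\right) = -168$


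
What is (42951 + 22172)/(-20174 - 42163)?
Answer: -65123/62337 ≈ -1.0447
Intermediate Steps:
(42951 + 22172)/(-20174 - 42163) = 65123/(-62337) = 65123*(-1/62337) = -65123/62337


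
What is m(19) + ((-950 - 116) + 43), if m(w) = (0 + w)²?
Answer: -662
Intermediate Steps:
m(w) = w²
m(19) + ((-950 - 116) + 43) = 19² + ((-950 - 116) + 43) = 361 + (-1066 + 43) = 361 - 1023 = -662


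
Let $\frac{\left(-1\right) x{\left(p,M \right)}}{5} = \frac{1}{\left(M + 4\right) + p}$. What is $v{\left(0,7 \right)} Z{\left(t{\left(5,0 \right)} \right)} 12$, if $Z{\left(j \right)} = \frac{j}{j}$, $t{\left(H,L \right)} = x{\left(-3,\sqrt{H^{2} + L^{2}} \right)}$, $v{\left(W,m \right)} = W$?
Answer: $0$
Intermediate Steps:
$x{\left(p,M \right)} = - \frac{5}{4 + M + p}$ ($x{\left(p,M \right)} = - \frac{5}{\left(M + 4\right) + p} = - \frac{5}{\left(4 + M\right) + p} = - \frac{5}{4 + M + p}$)
$t{\left(H,L \right)} = - \frac{5}{1 + \sqrt{H^{2} + L^{2}}}$ ($t{\left(H,L \right)} = - \frac{5}{4 + \sqrt{H^{2} + L^{2}} - 3} = - \frac{5}{1 + \sqrt{H^{2} + L^{2}}}$)
$Z{\left(j \right)} = 1$
$v{\left(0,7 \right)} Z{\left(t{\left(5,0 \right)} \right)} 12 = 0 \cdot 1 \cdot 12 = 0 \cdot 12 = 0$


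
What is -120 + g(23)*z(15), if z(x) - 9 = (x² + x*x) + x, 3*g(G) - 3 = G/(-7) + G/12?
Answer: 5783/42 ≈ 137.69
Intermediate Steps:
g(G) = 1 - 5*G/252 (g(G) = 1 + (G/(-7) + G/12)/3 = 1 + (G*(-⅐) + G*(1/12))/3 = 1 + (-G/7 + G/12)/3 = 1 + (-5*G/84)/3 = 1 - 5*G/252)
z(x) = 9 + x + 2*x² (z(x) = 9 + ((x² + x*x) + x) = 9 + ((x² + x²) + x) = 9 + (2*x² + x) = 9 + (x + 2*x²) = 9 + x + 2*x²)
-120 + g(23)*z(15) = -120 + (1 - 5/252*23)*(9 + 15 + 2*15²) = -120 + (1 - 115/252)*(9 + 15 + 2*225) = -120 + 137*(9 + 15 + 450)/252 = -120 + (137/252)*474 = -120 + 10823/42 = 5783/42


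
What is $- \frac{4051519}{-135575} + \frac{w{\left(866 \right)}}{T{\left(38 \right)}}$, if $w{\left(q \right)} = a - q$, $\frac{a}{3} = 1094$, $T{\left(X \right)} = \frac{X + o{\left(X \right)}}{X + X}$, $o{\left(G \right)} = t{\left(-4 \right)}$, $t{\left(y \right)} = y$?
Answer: $\frac{736220319}{135575} \approx 5430.4$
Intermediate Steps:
$o{\left(G \right)} = -4$
$T{\left(X \right)} = \frac{-4 + X}{2 X}$ ($T{\left(X \right)} = \frac{X - 4}{X + X} = \frac{-4 + X}{2 X}$)
$a = 3282$ ($a = 3 \cdot 1094 = 3282$)
$w{\left(q \right)} = 3282 - q$
$- \frac{4051519}{-135575} + \frac{w{\left(866 \right)}}{T{\left(38 \right)}} = - \frac{4051519}{-135575} + \frac{3282 - 866}{\frac{1}{2} \cdot \frac{1}{38} \left(-4 + 38\right)} = \left(-4051519\right) \left(- \frac{1}{135575}\right) + \frac{3282 - 866}{\frac{1}{2} \cdot \frac{1}{38} \cdot 34} = \frac{4051519}{135575} + \frac{2416}{\frac{17}{38}} = \frac{4051519}{135575} + 2416 \cdot \frac{38}{17} = \frac{4051519}{135575} + \frac{91808}{17} = \frac{736220319}{135575}$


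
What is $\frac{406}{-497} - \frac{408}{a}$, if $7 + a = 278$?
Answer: $- \frac{44686}{19241} \approx -2.3224$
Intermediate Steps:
$a = 271$ ($a = -7 + 278 = 271$)
$\frac{406}{-497} - \frac{408}{a} = \frac{406}{-497} - \frac{408}{271} = 406 \left(- \frac{1}{497}\right) - \frac{408}{271} = - \frac{58}{71} - \frac{408}{271} = - \frac{44686}{19241}$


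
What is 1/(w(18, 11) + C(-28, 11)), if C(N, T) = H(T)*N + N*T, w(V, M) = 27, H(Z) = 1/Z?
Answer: -11/3119 ≈ -0.0035268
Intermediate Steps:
C(N, T) = N*T + N/T (C(N, T) = N/T + N*T = N*T + N/T)
1/(w(18, 11) + C(-28, 11)) = 1/(27 + (-28*11 - 28/11)) = 1/(27 + (-308 - 28*1/11)) = 1/(27 + (-308 - 28/11)) = 1/(27 - 3416/11) = 1/(-3119/11) = -11/3119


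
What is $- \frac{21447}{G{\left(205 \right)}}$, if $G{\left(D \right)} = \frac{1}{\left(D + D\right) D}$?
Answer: $-1802620350$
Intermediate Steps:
$G{\left(D \right)} = \frac{1}{2 D^{2}}$ ($G{\left(D \right)} = \frac{1}{2 D D} = \frac{\frac{1}{2} \frac{1}{D}}{D} = \frac{1}{2 D^{2}}$)
$- \frac{21447}{G{\left(205 \right)}} = - \frac{21447}{\frac{1}{2} \cdot \frac{1}{42025}} = - 21447 \frac{1}{\frac{1}{84050}} = \left(-21447\right) 84050 = -1802620350$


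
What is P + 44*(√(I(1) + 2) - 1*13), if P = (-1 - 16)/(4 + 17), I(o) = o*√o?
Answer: -12029/21 + 44*√3 ≈ -496.60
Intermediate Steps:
I(o) = o^(3/2)
P = -17/21 ≈ -0.80952
P + 44*(√(I(1) + 2) - 1*13) = -17/21 + 44*(√(1^(3/2) + 2) - 1*13) = -17/21 + 44*(√(1 + 2) - 13) = -17/21 + 44*(√3 - 13) = -17/21 + 44*(-13 + √3) = -17/21 + (-572 + 44*√3) = -12029/21 + 44*√3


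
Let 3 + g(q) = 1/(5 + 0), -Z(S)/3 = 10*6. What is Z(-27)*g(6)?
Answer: 504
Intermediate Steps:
Z(S) = -180 (Z(S) = -30*6 = -3*60 = -180)
g(q) = -14/5 (g(q) = -3 + 1/(5 + 0) = -3 + 1/5 = -3 + ⅕ = -14/5)
Z(-27)*g(6) = -180*(-14/5) = 504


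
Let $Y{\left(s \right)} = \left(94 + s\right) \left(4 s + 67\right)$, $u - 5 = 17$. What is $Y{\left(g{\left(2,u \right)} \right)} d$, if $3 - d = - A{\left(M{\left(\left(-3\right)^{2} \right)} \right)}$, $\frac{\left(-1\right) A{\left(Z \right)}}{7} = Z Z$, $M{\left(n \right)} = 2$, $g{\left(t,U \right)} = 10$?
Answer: $-278200$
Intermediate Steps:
$u = 22$ ($u = 5 + 17 = 22$)
$A{\left(Z \right)} = - 7 Z^{2}$ ($A{\left(Z \right)} = - 7 Z Z = - 7 Z^{2}$)
$Y{\left(s \right)} = \left(67 + 4 s\right) \left(94 + s\right)$ ($Y{\left(s \right)} = \left(94 + s\right) \left(67 + 4 s\right) = \left(67 + 4 s\right) \left(94 + s\right)$)
$d = -25$ ($d = 3 - - \left(-7\right) 2^{2} = 3 - - \left(-7\right) 4 = 3 - \left(-1\right) \left(-28\right) = 3 - 28 = -25$)
$Y{\left(g{\left(2,u \right)} \right)} d = \left(6298 + 4 \cdot 10^{2} + 443 \cdot 10\right) \left(-25\right) = \left(6298 + 4 \cdot 100 + 4430\right) \left(-25\right) = \left(6298 + 400 + 4430\right) \left(-25\right) = 11128 \left(-25\right) = -278200$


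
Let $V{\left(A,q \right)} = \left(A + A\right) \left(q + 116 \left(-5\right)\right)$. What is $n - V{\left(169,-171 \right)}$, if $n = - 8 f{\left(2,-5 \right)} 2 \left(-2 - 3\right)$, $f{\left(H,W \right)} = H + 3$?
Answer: $254238$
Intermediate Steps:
$f{\left(H,W \right)} = 3 + H$
$V{\left(A,q \right)} = 2 A \left(-580 + q\right)$ ($V{\left(A,q \right)} = 2 A \left(q - 580\right) = 2 A \left(-580 + q\right)$)
$n = 400$ ($n = - 8 \left(3 + 2\right) 2 \left(-2 - 3\right) = - 8 \cdot 5 \cdot 2 \left(-5\right) = - 8 \cdot 10 \left(-5\right) = \left(-8\right) \left(-50\right) = 400$)
$n - V{\left(169,-171 \right)} = 400 - 2 \cdot 169 \left(-580 - 171\right) = 400 - 2 \cdot 169 \left(-751\right) = 400 - -253838 = 400 + 253838 = 254238$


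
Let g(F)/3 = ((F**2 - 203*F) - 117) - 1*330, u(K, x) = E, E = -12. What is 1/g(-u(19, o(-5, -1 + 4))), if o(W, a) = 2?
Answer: -1/8217 ≈ -0.00012170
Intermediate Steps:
u(K, x) = -12
g(F) = -1341 - 609*F + 3*F**2 (g(F) = 3*(((F**2 - 203*F) - 117) - 1*330) = 3*((-117 + F**2 - 203*F) - 330) = 3*(-447 + F**2 - 203*F) = -1341 - 609*F + 3*F**2)
1/g(-u(19, o(-5, -1 + 4))) = 1/(-1341 - (-609)*(-12) + 3*(-1*(-12))**2) = 1/(-1341 - 609*12 + 3*12**2) = 1/(-1341 - 7308 + 3*144) = 1/(-1341 - 7308 + 432) = 1/(-8217) = -1/8217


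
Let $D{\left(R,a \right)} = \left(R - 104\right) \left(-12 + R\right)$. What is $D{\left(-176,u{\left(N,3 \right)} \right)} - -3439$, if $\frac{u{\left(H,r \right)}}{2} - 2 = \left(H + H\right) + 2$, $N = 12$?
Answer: $56079$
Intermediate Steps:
$u{\left(H,r \right)} = 8 + 4 H$ ($u{\left(H,r \right)} = 4 + 2 \left(\left(H + H\right) + 2\right) = 4 + 2 \left(2 H + 2\right) = 4 + 2 \left(2 + 2 H\right) = 4 + \left(4 + 4 H\right) = 8 + 4 H$)
$D{\left(R,a \right)} = \left(-104 + R\right) \left(-12 + R\right)$
$D{\left(-176,u{\left(N,3 \right)} \right)} - -3439 = \left(1248 + \left(-176\right)^{2} - -20416\right) - -3439 = \left(1248 + 30976 + 20416\right) + 3439 = 52640 + 3439 = 56079$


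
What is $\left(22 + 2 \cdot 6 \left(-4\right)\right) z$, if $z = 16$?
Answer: $-416$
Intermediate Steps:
$\left(22 + 2 \cdot 6 \left(-4\right)\right) z = \left(22 + 2 \cdot 6 \left(-4\right)\right) 16 = \left(22 + 12 \left(-4\right)\right) 16 = \left(22 - 48\right) 16 = \left(-26\right) 16 = -416$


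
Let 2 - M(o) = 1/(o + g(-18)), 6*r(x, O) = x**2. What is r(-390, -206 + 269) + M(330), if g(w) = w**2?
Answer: 16580207/654 ≈ 25352.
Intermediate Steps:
r(x, O) = x**2/6
M(o) = 2 - 1/(324 + o) (M(o) = 2 - 1/(o + (-18)**2) = 2 - 1/(o + 324) = 2 - 1/(324 + o))
r(-390, -206 + 269) + M(330) = (1/6)*(-390)**2 + (647 + 2*330)/(324 + 330) = (1/6)*152100 + (647 + 660)/654 = 25350 + (1/654)*1307 = 25350 + 1307/654 = 16580207/654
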